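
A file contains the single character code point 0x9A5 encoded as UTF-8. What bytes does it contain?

E0 A6 A5

U+09A5 = 0x9A5 = 2469 decimal. In range U+0800–U+FFFF → 3-byte form: 1110xxxx 10xxxxxx 10xxxxxx.
Binary (16 bits): 0000100110100101.
Split 4+6+6: 0000 | 100110 | 100101.
Byte 1: 11100000 = 0xE0.
Byte 2: 10100110 = 0xA6.
Byte 3: 10100101 = 0xA5.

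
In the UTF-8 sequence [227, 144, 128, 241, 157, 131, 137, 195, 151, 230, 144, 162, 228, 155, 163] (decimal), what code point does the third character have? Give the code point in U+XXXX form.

U+00D7

Offset 0: leading byte 0xE3 = 11100011 → 3-byte char #1 = E3 90 80.
Offset 3: leading byte 0xF1 = 11110001 → 4-byte char #2 = F1 9D 83 89.
Offset 7: leading byte 0xC3 = 11000011 → 2-byte char #3 = C3 97.
Leading byte 0xC3 = 11000011 matches 110xxxxx → 2-byte sequence.
Byte 1: 0xC3 = 11000011, payload 00011 (5 bits).
Byte 2: 0x97 = 10010111 (10xxxxxx ✓), payload 010111.
Concatenate: 00011010111 = 0xD7 (11 bits → U+00D7).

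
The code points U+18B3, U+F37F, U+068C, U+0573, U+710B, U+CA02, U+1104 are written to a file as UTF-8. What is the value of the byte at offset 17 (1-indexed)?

0xE1

1-indexed offset 17 is 0-indexed offset 16.
U+18B3 → 3-byte form E1 A2 B3 at offsets 0–2.
U+F37F → 3-byte form EF 8D BF at offsets 3–5.
U+068C → 2-byte form DA 8C at offsets 6–7.
U+0573 → 2-byte form D5 B3 at offsets 8–9.
U+710B → 3-byte form E7 84 8B at offsets 10–12.
U+CA02 → 3-byte form EC A8 82 at offsets 13–15.
U+1104 → 3-byte form E1 84 84 at offsets 16–18.
Offset 16 falls in char 7's range; it's byte 1 of E1 84 84 = 0xE1.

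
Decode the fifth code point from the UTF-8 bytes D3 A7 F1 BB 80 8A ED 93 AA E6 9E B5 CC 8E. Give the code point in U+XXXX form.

U+030E

Offset 0: leading byte 0xD3 = 11010011 → 2-byte char #1 = D3 A7.
Offset 2: leading byte 0xF1 = 11110001 → 4-byte char #2 = F1 BB 80 8A.
Offset 6: leading byte 0xED = 11101101 → 3-byte char #3 = ED 93 AA.
Offset 9: leading byte 0xE6 = 11100110 → 3-byte char #4 = E6 9E B5.
Offset 12: leading byte 0xCC = 11001100 → 2-byte char #5 = CC 8E.
Leading byte 0xCC = 11001100 matches 110xxxxx → 2-byte sequence.
Byte 1: 0xCC = 11001100, payload 01100 (5 bits).
Byte 2: 0x8E = 10001110 (10xxxxxx ✓), payload 001110.
Concatenate: 01100001110 = 0x30E (11 bits → U+030E).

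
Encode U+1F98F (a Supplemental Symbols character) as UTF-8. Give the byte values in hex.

U+1F98F = 0x1F98F = 129423 decimal. In range U+10000–U+10FFFF → 4-byte form: 11110xxx 10xxxxxx 10xxxxxx 10xxxxxx.
Binary (21 bits): 000011111100110001111.
Split 3+6+6+6: 000 | 011111 | 100110 | 001111.
Byte 1: 11110000 = 0xF0.
Byte 2: 10011111 = 0x9F.
Byte 3: 10100110 = 0xA6.
Byte 4: 10001111 = 0x8F.

F0 9F A6 8F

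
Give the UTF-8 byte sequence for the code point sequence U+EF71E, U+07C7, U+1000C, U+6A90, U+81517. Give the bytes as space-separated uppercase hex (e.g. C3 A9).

F3 AF 9C 9E DF 87 F0 90 80 8C E6 AA 90 F2 81 94 97

U+EF71E: 4-byte form → F3 AF 9C 9E.
U+07C7: 2-byte form → DF 87.
U+1000C: 4-byte form → F0 90 80 8C.
U+6A90: 3-byte form → E6 AA 90.
U+81517: 4-byte form → F2 81 94 97.
Concatenated (17 bytes): F3 AF 9C 9E DF 87 F0 90 80 8C E6 AA 90 F2 81 94 97.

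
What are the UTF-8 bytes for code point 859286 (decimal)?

F3 91 B2 96

U+D1C96 = 0xD1C96 = 859286 decimal. In range U+10000–U+10FFFF → 4-byte form: 11110xxx 10xxxxxx 10xxxxxx 10xxxxxx.
Binary (21 bits): 011010001110010010110.
Split 3+6+6+6: 011 | 010001 | 110010 | 010110.
Byte 1: 11110011 = 0xF3.
Byte 2: 10010001 = 0x91.
Byte 3: 10110010 = 0xB2.
Byte 4: 10010110 = 0x96.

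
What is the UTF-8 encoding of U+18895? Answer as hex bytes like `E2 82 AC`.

F0 98 A2 95

U+18895 = 0x18895 = 100501 decimal. In range U+10000–U+10FFFF → 4-byte form: 11110xxx 10xxxxxx 10xxxxxx 10xxxxxx.
Binary (21 bits): 000011000100010010101.
Split 3+6+6+6: 000 | 011000 | 100010 | 010101.
Byte 1: 11110000 = 0xF0.
Byte 2: 10011000 = 0x98.
Byte 3: 10100010 = 0xA2.
Byte 4: 10010101 = 0x95.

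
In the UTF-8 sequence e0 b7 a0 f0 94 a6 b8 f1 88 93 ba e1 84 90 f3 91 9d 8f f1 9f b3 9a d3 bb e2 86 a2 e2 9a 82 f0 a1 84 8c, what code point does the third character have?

Offset 0: leading byte 0xE0 = 11100000 → 3-byte char #1 = E0 B7 A0.
Offset 3: leading byte 0xF0 = 11110000 → 4-byte char #2 = F0 94 A6 B8.
Offset 7: leading byte 0xF1 = 11110001 → 4-byte char #3 = F1 88 93 BA.
Leading byte 0xF1 = 11110001 matches 11110xxx → 4-byte sequence.
Byte 1: 0xF1 = 11110001, payload 001 (3 bits).
Byte 2: 0x88 = 10001000 (10xxxxxx ✓), payload 001000.
Byte 3: 0x93 = 10010011 (10xxxxxx ✓), payload 010011.
Byte 4: 0xBA = 10111010 (10xxxxxx ✓), payload 111010.
Concatenate: 001001000010011111010 = 0x484FA (21 bits → U+484FA).

U+484FA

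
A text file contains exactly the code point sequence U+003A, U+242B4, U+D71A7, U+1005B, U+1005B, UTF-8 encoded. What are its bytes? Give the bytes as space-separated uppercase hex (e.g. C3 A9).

3A F0 A4 8A B4 F3 97 86 A7 F0 90 81 9B F0 90 81 9B

U+003A: 1-byte form → 3A.
U+242B4: 4-byte form → F0 A4 8A B4.
U+D71A7: 4-byte form → F3 97 86 A7.
U+1005B: 4-byte form → F0 90 81 9B.
U+1005B: 4-byte form → F0 90 81 9B.
Concatenated (17 bytes): 3A F0 A4 8A B4 F3 97 86 A7 F0 90 81 9B F0 90 81 9B.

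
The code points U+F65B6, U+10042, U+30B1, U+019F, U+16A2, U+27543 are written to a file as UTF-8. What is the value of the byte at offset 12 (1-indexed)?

1-indexed offset 12 is 0-indexed offset 11.
U+F65B6 → 4-byte form F3 B6 96 B6 at offsets 0–3.
U+10042 → 4-byte form F0 90 81 82 at offsets 4–7.
U+30B1 → 3-byte form E3 82 B1 at offsets 8–10.
U+019F → 2-byte form C6 9F at offsets 11–12.
Offset 11 falls in char 4's range; it's byte 1 of C6 9F = 0xC6.

0xC6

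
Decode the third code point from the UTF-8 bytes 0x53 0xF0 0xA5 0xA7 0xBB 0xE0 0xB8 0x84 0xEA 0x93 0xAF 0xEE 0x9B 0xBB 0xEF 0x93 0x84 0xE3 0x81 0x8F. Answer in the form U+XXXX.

U+0E04

Offset 0: leading byte 0x53 = 01010011 → 1-byte char #1 = 53.
Offset 1: leading byte 0xF0 = 11110000 → 4-byte char #2 = F0 A5 A7 BB.
Offset 5: leading byte 0xE0 = 11100000 → 3-byte char #3 = E0 B8 84.
Leading byte 0xE0 = 11100000 matches 1110xxxx → 3-byte sequence.
Byte 1: 0xE0 = 11100000, payload 0000 (4 bits).
Byte 2: 0xB8 = 10111000 (10xxxxxx ✓), payload 111000.
Byte 3: 0x84 = 10000100 (10xxxxxx ✓), payload 000100.
Concatenate: 0000111000000100 = 0xE04 (16 bits → U+0E04).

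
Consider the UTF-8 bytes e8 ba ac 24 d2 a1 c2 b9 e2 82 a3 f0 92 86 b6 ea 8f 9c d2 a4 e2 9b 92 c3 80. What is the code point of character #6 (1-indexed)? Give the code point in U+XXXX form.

U+121B6

Offset 0: leading byte 0xE8 = 11101000 → 3-byte char #1 = E8 BA AC.
Offset 3: leading byte 0x24 = 00100100 → 1-byte char #2 = 24.
Offset 4: leading byte 0xD2 = 11010010 → 2-byte char #3 = D2 A1.
Offset 6: leading byte 0xC2 = 11000010 → 2-byte char #4 = C2 B9.
Offset 8: leading byte 0xE2 = 11100010 → 3-byte char #5 = E2 82 A3.
Offset 11: leading byte 0xF0 = 11110000 → 4-byte char #6 = F0 92 86 B6.
Leading byte 0xF0 = 11110000 matches 11110xxx → 4-byte sequence.
Byte 1: 0xF0 = 11110000, payload 000 (3 bits).
Byte 2: 0x92 = 10010010 (10xxxxxx ✓), payload 010010.
Byte 3: 0x86 = 10000110 (10xxxxxx ✓), payload 000110.
Byte 4: 0xB6 = 10110110 (10xxxxxx ✓), payload 110110.
Concatenate: 000010010000110110110 = 0x121B6 (21 bits → U+121B6).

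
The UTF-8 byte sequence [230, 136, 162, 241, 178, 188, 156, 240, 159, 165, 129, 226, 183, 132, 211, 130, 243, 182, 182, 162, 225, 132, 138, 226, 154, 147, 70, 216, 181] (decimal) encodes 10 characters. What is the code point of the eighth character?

Offset 0: leading byte 0xE6 = 11100110 → 3-byte char #1 = E6 88 A2.
Offset 3: leading byte 0xF1 = 11110001 → 4-byte char #2 = F1 B2 BC 9C.
Offset 7: leading byte 0xF0 = 11110000 → 4-byte char #3 = F0 9F A5 81.
Offset 11: leading byte 0xE2 = 11100010 → 3-byte char #4 = E2 B7 84.
Offset 14: leading byte 0xD3 = 11010011 → 2-byte char #5 = D3 82.
Offset 16: leading byte 0xF3 = 11110011 → 4-byte char #6 = F3 B6 B6 A2.
Offset 20: leading byte 0xE1 = 11100001 → 3-byte char #7 = E1 84 8A.
Offset 23: leading byte 0xE2 = 11100010 → 3-byte char #8 = E2 9A 93.
Leading byte 0xE2 = 11100010 matches 1110xxxx → 3-byte sequence.
Byte 1: 0xE2 = 11100010, payload 0010 (4 bits).
Byte 2: 0x9A = 10011010 (10xxxxxx ✓), payload 011010.
Byte 3: 0x93 = 10010011 (10xxxxxx ✓), payload 010011.
Concatenate: 0010011010010011 = 0x2693 (16 bits → U+2693).

U+2693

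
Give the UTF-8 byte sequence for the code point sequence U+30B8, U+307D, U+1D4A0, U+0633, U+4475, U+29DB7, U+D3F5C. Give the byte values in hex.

E3 82 B8 E3 81 BD F0 9D 92 A0 D8 B3 E4 91 B5 F0 A9 B6 B7 F3 93 BD 9C

U+30B8: 3-byte form → E3 82 B8.
U+307D: 3-byte form → E3 81 BD.
U+1D4A0: 4-byte form → F0 9D 92 A0.
U+0633: 2-byte form → D8 B3.
U+4475: 3-byte form → E4 91 B5.
U+29DB7: 4-byte form → F0 A9 B6 B7.
U+D3F5C: 4-byte form → F3 93 BD 9C.
Concatenated (23 bytes): E3 82 B8 E3 81 BD F0 9D 92 A0 D8 B3 E4 91 B5 F0 A9 B6 B7 F3 93 BD 9C.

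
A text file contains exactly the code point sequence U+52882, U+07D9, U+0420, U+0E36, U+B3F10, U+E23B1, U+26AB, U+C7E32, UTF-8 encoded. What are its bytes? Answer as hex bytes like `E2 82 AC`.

U+52882: 4-byte form → F1 92 A2 82.
U+07D9: 2-byte form → DF 99.
U+0420: 2-byte form → D0 A0.
U+0E36: 3-byte form → E0 B8 B6.
U+B3F10: 4-byte form → F2 B3 BC 90.
U+E23B1: 4-byte form → F3 A2 8E B1.
U+26AB: 3-byte form → E2 9A AB.
U+C7E32: 4-byte form → F3 87 B8 B2.
Concatenated (26 bytes): F1 92 A2 82 DF 99 D0 A0 E0 B8 B6 F2 B3 BC 90 F3 A2 8E B1 E2 9A AB F3 87 B8 B2.

F1 92 A2 82 DF 99 D0 A0 E0 B8 B6 F2 B3 BC 90 F3 A2 8E B1 E2 9A AB F3 87 B8 B2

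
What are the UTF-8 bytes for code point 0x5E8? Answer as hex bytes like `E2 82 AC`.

U+05E8 = 0x5E8 = 1512 decimal. In range U+0080–U+07FF → 2-byte form: 110xxxxx 10xxxxxx.
Binary (11 bits): 10111101000.
Split 5+6: 10111 | 101000.
Byte 1: 11010111 = 0xD7.
Byte 2: 10101000 = 0xA8.

D7 A8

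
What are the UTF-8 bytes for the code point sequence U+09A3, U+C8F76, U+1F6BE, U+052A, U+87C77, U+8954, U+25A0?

U+09A3: 3-byte form → E0 A6 A3.
U+C8F76: 4-byte form → F3 88 BD B6.
U+1F6BE: 4-byte form → F0 9F 9A BE.
U+052A: 2-byte form → D4 AA.
U+87C77: 4-byte form → F2 87 B1 B7.
U+8954: 3-byte form → E8 A5 94.
U+25A0: 3-byte form → E2 96 A0.
Concatenated (23 bytes): E0 A6 A3 F3 88 BD B6 F0 9F 9A BE D4 AA F2 87 B1 B7 E8 A5 94 E2 96 A0.

E0 A6 A3 F3 88 BD B6 F0 9F 9A BE D4 AA F2 87 B1 B7 E8 A5 94 E2 96 A0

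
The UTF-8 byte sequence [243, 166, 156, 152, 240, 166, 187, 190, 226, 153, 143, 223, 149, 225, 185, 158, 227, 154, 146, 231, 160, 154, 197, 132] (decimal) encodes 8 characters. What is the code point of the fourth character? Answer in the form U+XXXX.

Offset 0: leading byte 0xF3 = 11110011 → 4-byte char #1 = F3 A6 9C 98.
Offset 4: leading byte 0xF0 = 11110000 → 4-byte char #2 = F0 A6 BB BE.
Offset 8: leading byte 0xE2 = 11100010 → 3-byte char #3 = E2 99 8F.
Offset 11: leading byte 0xDF = 11011111 → 2-byte char #4 = DF 95.
Leading byte 0xDF = 11011111 matches 110xxxxx → 2-byte sequence.
Byte 1: 0xDF = 11011111, payload 11111 (5 bits).
Byte 2: 0x95 = 10010101 (10xxxxxx ✓), payload 010101.
Concatenate: 11111010101 = 0x7D5 (11 bits → U+07D5).

U+07D5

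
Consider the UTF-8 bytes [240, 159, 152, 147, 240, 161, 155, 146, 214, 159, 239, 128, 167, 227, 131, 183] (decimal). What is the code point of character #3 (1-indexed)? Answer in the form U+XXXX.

Offset 0: leading byte 0xF0 = 11110000 → 4-byte char #1 = F0 9F 98 93.
Offset 4: leading byte 0xF0 = 11110000 → 4-byte char #2 = F0 A1 9B 92.
Offset 8: leading byte 0xD6 = 11010110 → 2-byte char #3 = D6 9F.
Leading byte 0xD6 = 11010110 matches 110xxxxx → 2-byte sequence.
Byte 1: 0xD6 = 11010110, payload 10110 (5 bits).
Byte 2: 0x9F = 10011111 (10xxxxxx ✓), payload 011111.
Concatenate: 10110011111 = 0x59F (11 bits → U+059F).

U+059F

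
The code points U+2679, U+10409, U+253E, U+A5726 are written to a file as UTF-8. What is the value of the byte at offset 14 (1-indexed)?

0xA6

1-indexed offset 14 is 0-indexed offset 13.
U+2679 → 3-byte form E2 99 B9 at offsets 0–2.
U+10409 → 4-byte form F0 90 90 89 at offsets 3–6.
U+253E → 3-byte form E2 94 BE at offsets 7–9.
U+A5726 → 4-byte form F2 A5 9C A6 at offsets 10–13.
Offset 13 falls in char 4's range; it's byte 4 of F2 A5 9C A6 = 0xA6.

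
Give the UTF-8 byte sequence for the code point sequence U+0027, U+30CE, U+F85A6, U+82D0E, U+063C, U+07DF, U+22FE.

27 E3 83 8E F3 B8 96 A6 F2 82 B4 8E D8 BC DF 9F E2 8B BE

U+0027: 1-byte form → 27.
U+30CE: 3-byte form → E3 83 8E.
U+F85A6: 4-byte form → F3 B8 96 A6.
U+82D0E: 4-byte form → F2 82 B4 8E.
U+063C: 2-byte form → D8 BC.
U+07DF: 2-byte form → DF 9F.
U+22FE: 3-byte form → E2 8B BE.
Concatenated (19 bytes): 27 E3 83 8E F3 B8 96 A6 F2 82 B4 8E D8 BC DF 9F E2 8B BE.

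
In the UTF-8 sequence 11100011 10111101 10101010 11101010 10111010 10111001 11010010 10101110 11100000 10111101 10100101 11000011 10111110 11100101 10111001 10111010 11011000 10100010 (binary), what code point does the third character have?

U+04AE

Offset 0: leading byte 0xE3 = 11100011 → 3-byte char #1 = E3 BD AA.
Offset 3: leading byte 0xEA = 11101010 → 3-byte char #2 = EA BA B9.
Offset 6: leading byte 0xD2 = 11010010 → 2-byte char #3 = D2 AE.
Leading byte 0xD2 = 11010010 matches 110xxxxx → 2-byte sequence.
Byte 1: 0xD2 = 11010010, payload 10010 (5 bits).
Byte 2: 0xAE = 10101110 (10xxxxxx ✓), payload 101110.
Concatenate: 10010101110 = 0x4AE (11 bits → U+04AE).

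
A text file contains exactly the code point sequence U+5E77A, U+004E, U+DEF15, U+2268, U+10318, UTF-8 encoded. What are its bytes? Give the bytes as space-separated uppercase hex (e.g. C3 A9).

F1 9E 9D BA 4E F3 9E BC 95 E2 89 A8 F0 90 8C 98

U+5E77A: 4-byte form → F1 9E 9D BA.
U+004E: 1-byte form → 4E.
U+DEF15: 4-byte form → F3 9E BC 95.
U+2268: 3-byte form → E2 89 A8.
U+10318: 4-byte form → F0 90 8C 98.
Concatenated (16 bytes): F1 9E 9D BA 4E F3 9E BC 95 E2 89 A8 F0 90 8C 98.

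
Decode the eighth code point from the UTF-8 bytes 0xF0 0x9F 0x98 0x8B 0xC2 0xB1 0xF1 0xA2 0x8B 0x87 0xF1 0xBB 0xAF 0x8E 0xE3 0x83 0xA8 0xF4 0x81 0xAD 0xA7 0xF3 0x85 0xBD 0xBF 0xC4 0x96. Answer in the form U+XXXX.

U+0116

Offset 0: leading byte 0xF0 = 11110000 → 4-byte char #1 = F0 9F 98 8B.
Offset 4: leading byte 0xC2 = 11000010 → 2-byte char #2 = C2 B1.
Offset 6: leading byte 0xF1 = 11110001 → 4-byte char #3 = F1 A2 8B 87.
Offset 10: leading byte 0xF1 = 11110001 → 4-byte char #4 = F1 BB AF 8E.
Offset 14: leading byte 0xE3 = 11100011 → 3-byte char #5 = E3 83 A8.
Offset 17: leading byte 0xF4 = 11110100 → 4-byte char #6 = F4 81 AD A7.
Offset 21: leading byte 0xF3 = 11110011 → 4-byte char #7 = F3 85 BD BF.
Offset 25: leading byte 0xC4 = 11000100 → 2-byte char #8 = C4 96.
Leading byte 0xC4 = 11000100 matches 110xxxxx → 2-byte sequence.
Byte 1: 0xC4 = 11000100, payload 00100 (5 bits).
Byte 2: 0x96 = 10010110 (10xxxxxx ✓), payload 010110.
Concatenate: 00100010110 = 0x116 (11 bits → U+0116).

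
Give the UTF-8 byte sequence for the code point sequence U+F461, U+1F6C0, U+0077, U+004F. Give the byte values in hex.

EF 91 A1 F0 9F 9B 80 77 4F

U+F461: 3-byte form → EF 91 A1.
U+1F6C0: 4-byte form → F0 9F 9B 80.
U+0077: 1-byte form → 77.
U+004F: 1-byte form → 4F.
Concatenated (9 bytes): EF 91 A1 F0 9F 9B 80 77 4F.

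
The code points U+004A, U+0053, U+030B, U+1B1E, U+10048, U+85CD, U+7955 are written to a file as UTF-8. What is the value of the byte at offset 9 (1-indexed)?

0x90

1-indexed offset 9 is 0-indexed offset 8.
U+004A → 1-byte form 4A at offsets 0–0.
U+0053 → 1-byte form 53 at offsets 1–1.
U+030B → 2-byte form CC 8B at offsets 2–3.
U+1B1E → 3-byte form E1 AC 9E at offsets 4–6.
U+10048 → 4-byte form F0 90 81 88 at offsets 7–10.
Offset 8 falls in char 5's range; it's byte 2 of F0 90 81 88 = 0x90.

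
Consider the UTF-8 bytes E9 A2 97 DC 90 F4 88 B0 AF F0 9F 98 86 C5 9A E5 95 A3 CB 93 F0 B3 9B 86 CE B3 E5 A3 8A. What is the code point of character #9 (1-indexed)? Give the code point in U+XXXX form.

U+03B3

Offset 0: leading byte 0xE9 = 11101001 → 3-byte char #1 = E9 A2 97.
Offset 3: leading byte 0xDC = 11011100 → 2-byte char #2 = DC 90.
Offset 5: leading byte 0xF4 = 11110100 → 4-byte char #3 = F4 88 B0 AF.
Offset 9: leading byte 0xF0 = 11110000 → 4-byte char #4 = F0 9F 98 86.
Offset 13: leading byte 0xC5 = 11000101 → 2-byte char #5 = C5 9A.
Offset 15: leading byte 0xE5 = 11100101 → 3-byte char #6 = E5 95 A3.
Offset 18: leading byte 0xCB = 11001011 → 2-byte char #7 = CB 93.
Offset 20: leading byte 0xF0 = 11110000 → 4-byte char #8 = F0 B3 9B 86.
Offset 24: leading byte 0xCE = 11001110 → 2-byte char #9 = CE B3.
Leading byte 0xCE = 11001110 matches 110xxxxx → 2-byte sequence.
Byte 1: 0xCE = 11001110, payload 01110 (5 bits).
Byte 2: 0xB3 = 10110011 (10xxxxxx ✓), payload 110011.
Concatenate: 01110110011 = 0x3B3 (11 bits → U+03B3).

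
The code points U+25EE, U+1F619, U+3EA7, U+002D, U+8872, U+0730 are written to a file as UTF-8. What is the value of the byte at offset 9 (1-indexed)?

1-indexed offset 9 is 0-indexed offset 8.
U+25EE → 3-byte form E2 97 AE at offsets 0–2.
U+1F619 → 4-byte form F0 9F 98 99 at offsets 3–6.
U+3EA7 → 3-byte form E3 BA A7 at offsets 7–9.
Offset 8 falls in char 3's range; it's byte 2 of E3 BA A7 = 0xBA.

0xBA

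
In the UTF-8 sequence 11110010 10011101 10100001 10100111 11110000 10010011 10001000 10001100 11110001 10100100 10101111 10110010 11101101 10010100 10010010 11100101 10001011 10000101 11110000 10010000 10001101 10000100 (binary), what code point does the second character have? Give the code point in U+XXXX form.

Offset 0: leading byte 0xF2 = 11110010 → 4-byte char #1 = F2 9D A1 A7.
Offset 4: leading byte 0xF0 = 11110000 → 4-byte char #2 = F0 93 88 8C.
Leading byte 0xF0 = 11110000 matches 11110xxx → 4-byte sequence.
Byte 1: 0xF0 = 11110000, payload 000 (3 bits).
Byte 2: 0x93 = 10010011 (10xxxxxx ✓), payload 010011.
Byte 3: 0x88 = 10001000 (10xxxxxx ✓), payload 001000.
Byte 4: 0x8C = 10001100 (10xxxxxx ✓), payload 001100.
Concatenate: 000010011001000001100 = 0x1320C (21 bits → U+1320C).

U+1320C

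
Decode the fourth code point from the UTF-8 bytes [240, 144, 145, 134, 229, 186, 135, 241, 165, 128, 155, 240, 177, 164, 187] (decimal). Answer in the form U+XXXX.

U+3193B

Offset 0: leading byte 0xF0 = 11110000 → 4-byte char #1 = F0 90 91 86.
Offset 4: leading byte 0xE5 = 11100101 → 3-byte char #2 = E5 BA 87.
Offset 7: leading byte 0xF1 = 11110001 → 4-byte char #3 = F1 A5 80 9B.
Offset 11: leading byte 0xF0 = 11110000 → 4-byte char #4 = F0 B1 A4 BB.
Leading byte 0xF0 = 11110000 matches 11110xxx → 4-byte sequence.
Byte 1: 0xF0 = 11110000, payload 000 (3 bits).
Byte 2: 0xB1 = 10110001 (10xxxxxx ✓), payload 110001.
Byte 3: 0xA4 = 10100100 (10xxxxxx ✓), payload 100100.
Byte 4: 0xBB = 10111011 (10xxxxxx ✓), payload 111011.
Concatenate: 000110001100100111011 = 0x3193B (21 bits → U+3193B).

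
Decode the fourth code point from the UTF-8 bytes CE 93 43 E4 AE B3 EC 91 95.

Offset 0: leading byte 0xCE = 11001110 → 2-byte char #1 = CE 93.
Offset 2: leading byte 0x43 = 01000011 → 1-byte char #2 = 43.
Offset 3: leading byte 0xE4 = 11100100 → 3-byte char #3 = E4 AE B3.
Offset 6: leading byte 0xEC = 11101100 → 3-byte char #4 = EC 91 95.
Leading byte 0xEC = 11101100 matches 1110xxxx → 3-byte sequence.
Byte 1: 0xEC = 11101100, payload 1100 (4 bits).
Byte 2: 0x91 = 10010001 (10xxxxxx ✓), payload 010001.
Byte 3: 0x95 = 10010101 (10xxxxxx ✓), payload 010101.
Concatenate: 1100010001010101 = 0xC455 (16 bits → U+C455).

U+C455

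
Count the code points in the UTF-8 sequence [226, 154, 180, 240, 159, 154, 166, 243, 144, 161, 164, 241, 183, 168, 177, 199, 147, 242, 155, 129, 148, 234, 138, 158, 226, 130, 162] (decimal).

Byte at offset 0: 0xE2 = 11100010 → 3-byte char (#1). Advance 3.
Byte at offset 3: 0xF0 = 11110000 → 4-byte char (#2). Advance 4.
Byte at offset 7: 0xF3 = 11110011 → 4-byte char (#3). Advance 4.
Byte at offset 11: 0xF1 = 11110001 → 4-byte char (#4). Advance 4.
Byte at offset 15: 0xC7 = 11000111 → 2-byte char (#5). Advance 2.
Byte at offset 17: 0xF2 = 11110010 → 4-byte char (#6). Advance 4.
Byte at offset 21: 0xEA = 11101010 → 3-byte char (#7). Advance 3.
Byte at offset 24: 0xE2 = 11100010 → 3-byte char (#8). Advance 3.
Reached end at offset 27 after 8 code points.

8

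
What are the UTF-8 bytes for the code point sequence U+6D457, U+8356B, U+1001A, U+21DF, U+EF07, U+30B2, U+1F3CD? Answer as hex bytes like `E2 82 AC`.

F1 AD 91 97 F2 83 95 AB F0 90 80 9A E2 87 9F EE BC 87 E3 82 B2 F0 9F 8F 8D

U+6D457: 4-byte form → F1 AD 91 97.
U+8356B: 4-byte form → F2 83 95 AB.
U+1001A: 4-byte form → F0 90 80 9A.
U+21DF: 3-byte form → E2 87 9F.
U+EF07: 3-byte form → EE BC 87.
U+30B2: 3-byte form → E3 82 B2.
U+1F3CD: 4-byte form → F0 9F 8F 8D.
Concatenated (25 bytes): F1 AD 91 97 F2 83 95 AB F0 90 80 9A E2 87 9F EE BC 87 E3 82 B2 F0 9F 8F 8D.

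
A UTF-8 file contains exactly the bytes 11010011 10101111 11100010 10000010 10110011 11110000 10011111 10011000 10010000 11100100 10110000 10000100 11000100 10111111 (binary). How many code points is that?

5

Byte at offset 0: 0xD3 = 11010011 → 2-byte char (#1). Advance 2.
Byte at offset 2: 0xE2 = 11100010 → 3-byte char (#2). Advance 3.
Byte at offset 5: 0xF0 = 11110000 → 4-byte char (#3). Advance 4.
Byte at offset 9: 0xE4 = 11100100 → 3-byte char (#4). Advance 3.
Byte at offset 12: 0xC4 = 11000100 → 2-byte char (#5). Advance 2.
Reached end at offset 14 after 5 code points.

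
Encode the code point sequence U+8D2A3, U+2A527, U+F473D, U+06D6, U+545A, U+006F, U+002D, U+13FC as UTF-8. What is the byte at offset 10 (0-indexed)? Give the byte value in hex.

U+8D2A3 → 4-byte form F2 8D 8A A3 at offsets 0–3.
U+2A527 → 4-byte form F0 AA 94 A7 at offsets 4–7.
U+F473D → 4-byte form F3 B4 9C BD at offsets 8–11.
Offset 10 falls in char 3's range; it's byte 3 of F3 B4 9C BD = 0x9C.

0x9C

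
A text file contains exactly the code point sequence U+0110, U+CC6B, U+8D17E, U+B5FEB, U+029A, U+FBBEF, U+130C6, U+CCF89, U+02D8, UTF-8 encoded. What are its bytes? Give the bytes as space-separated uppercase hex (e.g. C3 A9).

U+0110: 2-byte form → C4 90.
U+CC6B: 3-byte form → EC B1 AB.
U+8D17E: 4-byte form → F2 8D 85 BE.
U+B5FEB: 4-byte form → F2 B5 BF AB.
U+029A: 2-byte form → CA 9A.
U+FBBEF: 4-byte form → F3 BB AF AF.
U+130C6: 4-byte form → F0 93 83 86.
U+CCF89: 4-byte form → F3 8C BE 89.
U+02D8: 2-byte form → CB 98.
Concatenated (29 bytes): C4 90 EC B1 AB F2 8D 85 BE F2 B5 BF AB CA 9A F3 BB AF AF F0 93 83 86 F3 8C BE 89 CB 98.

C4 90 EC B1 AB F2 8D 85 BE F2 B5 BF AB CA 9A F3 BB AF AF F0 93 83 86 F3 8C BE 89 CB 98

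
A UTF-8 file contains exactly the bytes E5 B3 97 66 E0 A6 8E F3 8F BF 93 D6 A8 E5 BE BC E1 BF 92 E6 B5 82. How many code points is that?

Byte at offset 0: 0xE5 = 11100101 → 3-byte char (#1). Advance 3.
Byte at offset 3: 0x66 = 01100110 → 1-byte char (#2). Advance 1.
Byte at offset 4: 0xE0 = 11100000 → 3-byte char (#3). Advance 3.
Byte at offset 7: 0xF3 = 11110011 → 4-byte char (#4). Advance 4.
Byte at offset 11: 0xD6 = 11010110 → 2-byte char (#5). Advance 2.
Byte at offset 13: 0xE5 = 11100101 → 3-byte char (#6). Advance 3.
Byte at offset 16: 0xE1 = 11100001 → 3-byte char (#7). Advance 3.
Byte at offset 19: 0xE6 = 11100110 → 3-byte char (#8). Advance 3.
Reached end at offset 22 after 8 code points.

8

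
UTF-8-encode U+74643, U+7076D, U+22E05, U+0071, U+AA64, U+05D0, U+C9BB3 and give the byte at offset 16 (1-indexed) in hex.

0xA4

1-indexed offset 16 is 0-indexed offset 15.
U+74643 → 4-byte form F1 B4 99 83 at offsets 0–3.
U+7076D → 4-byte form F1 B0 9D AD at offsets 4–7.
U+22E05 → 4-byte form F0 A2 B8 85 at offsets 8–11.
U+0071 → 1-byte form 71 at offsets 12–12.
U+AA64 → 3-byte form EA A9 A4 at offsets 13–15.
Offset 15 falls in char 5's range; it's byte 3 of EA A9 A4 = 0xA4.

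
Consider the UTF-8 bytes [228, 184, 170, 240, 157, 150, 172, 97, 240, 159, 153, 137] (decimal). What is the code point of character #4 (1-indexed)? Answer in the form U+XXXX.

U+1F649

Offset 0: leading byte 0xE4 = 11100100 → 3-byte char #1 = E4 B8 AA.
Offset 3: leading byte 0xF0 = 11110000 → 4-byte char #2 = F0 9D 96 AC.
Offset 7: leading byte 0x61 = 01100001 → 1-byte char #3 = 61.
Offset 8: leading byte 0xF0 = 11110000 → 4-byte char #4 = F0 9F 99 89.
Leading byte 0xF0 = 11110000 matches 11110xxx → 4-byte sequence.
Byte 1: 0xF0 = 11110000, payload 000 (3 bits).
Byte 2: 0x9F = 10011111 (10xxxxxx ✓), payload 011111.
Byte 3: 0x99 = 10011001 (10xxxxxx ✓), payload 011001.
Byte 4: 0x89 = 10001001 (10xxxxxx ✓), payload 001001.
Concatenate: 000011111011001001001 = 0x1F649 (21 bits → U+1F649).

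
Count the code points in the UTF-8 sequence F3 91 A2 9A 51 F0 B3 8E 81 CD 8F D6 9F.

Byte at offset 0: 0xF3 = 11110011 → 4-byte char (#1). Advance 4.
Byte at offset 4: 0x51 = 01010001 → 1-byte char (#2). Advance 1.
Byte at offset 5: 0xF0 = 11110000 → 4-byte char (#3). Advance 4.
Byte at offset 9: 0xCD = 11001101 → 2-byte char (#4). Advance 2.
Byte at offset 11: 0xD6 = 11010110 → 2-byte char (#5). Advance 2.
Reached end at offset 13 after 5 code points.

5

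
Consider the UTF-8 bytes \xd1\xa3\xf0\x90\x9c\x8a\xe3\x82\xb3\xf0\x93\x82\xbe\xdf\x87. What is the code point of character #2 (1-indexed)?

Offset 0: leading byte 0xD1 = 11010001 → 2-byte char #1 = D1 A3.
Offset 2: leading byte 0xF0 = 11110000 → 4-byte char #2 = F0 90 9C 8A.
Leading byte 0xF0 = 11110000 matches 11110xxx → 4-byte sequence.
Byte 1: 0xF0 = 11110000, payload 000 (3 bits).
Byte 2: 0x90 = 10010000 (10xxxxxx ✓), payload 010000.
Byte 3: 0x9C = 10011100 (10xxxxxx ✓), payload 011100.
Byte 4: 0x8A = 10001010 (10xxxxxx ✓), payload 001010.
Concatenate: 000010000011100001010 = 0x1070A (21 bits → U+1070A).

U+1070A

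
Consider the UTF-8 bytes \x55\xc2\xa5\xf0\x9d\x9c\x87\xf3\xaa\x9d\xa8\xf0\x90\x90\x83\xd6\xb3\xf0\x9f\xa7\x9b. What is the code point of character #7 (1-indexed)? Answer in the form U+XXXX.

U+1F9DB

Offset 0: leading byte 0x55 = 01010101 → 1-byte char #1 = 55.
Offset 1: leading byte 0xC2 = 11000010 → 2-byte char #2 = C2 A5.
Offset 3: leading byte 0xF0 = 11110000 → 4-byte char #3 = F0 9D 9C 87.
Offset 7: leading byte 0xF3 = 11110011 → 4-byte char #4 = F3 AA 9D A8.
Offset 11: leading byte 0xF0 = 11110000 → 4-byte char #5 = F0 90 90 83.
Offset 15: leading byte 0xD6 = 11010110 → 2-byte char #6 = D6 B3.
Offset 17: leading byte 0xF0 = 11110000 → 4-byte char #7 = F0 9F A7 9B.
Leading byte 0xF0 = 11110000 matches 11110xxx → 4-byte sequence.
Byte 1: 0xF0 = 11110000, payload 000 (3 bits).
Byte 2: 0x9F = 10011111 (10xxxxxx ✓), payload 011111.
Byte 3: 0xA7 = 10100111 (10xxxxxx ✓), payload 100111.
Byte 4: 0x9B = 10011011 (10xxxxxx ✓), payload 011011.
Concatenate: 000011111100111011011 = 0x1F9DB (21 bits → U+1F9DB).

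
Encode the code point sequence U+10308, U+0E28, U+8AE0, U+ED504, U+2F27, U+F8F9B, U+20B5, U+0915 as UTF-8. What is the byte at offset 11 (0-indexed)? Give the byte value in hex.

U+10308 → 4-byte form F0 90 8C 88 at offsets 0–3.
U+0E28 → 3-byte form E0 B8 A8 at offsets 4–6.
U+8AE0 → 3-byte form E8 AB A0 at offsets 7–9.
U+ED504 → 4-byte form F3 AD 94 84 at offsets 10–13.
Offset 11 falls in char 4's range; it's byte 2 of F3 AD 94 84 = 0xAD.

0xAD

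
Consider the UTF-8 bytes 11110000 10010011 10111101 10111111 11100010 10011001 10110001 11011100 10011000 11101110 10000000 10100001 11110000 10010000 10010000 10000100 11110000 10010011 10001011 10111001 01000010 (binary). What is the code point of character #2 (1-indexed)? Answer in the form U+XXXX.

Offset 0: leading byte 0xF0 = 11110000 → 4-byte char #1 = F0 93 BD BF.
Offset 4: leading byte 0xE2 = 11100010 → 3-byte char #2 = E2 99 B1.
Leading byte 0xE2 = 11100010 matches 1110xxxx → 3-byte sequence.
Byte 1: 0xE2 = 11100010, payload 0010 (4 bits).
Byte 2: 0x99 = 10011001 (10xxxxxx ✓), payload 011001.
Byte 3: 0xB1 = 10110001 (10xxxxxx ✓), payload 110001.
Concatenate: 0010011001110001 = 0x2671 (16 bits → U+2671).

U+2671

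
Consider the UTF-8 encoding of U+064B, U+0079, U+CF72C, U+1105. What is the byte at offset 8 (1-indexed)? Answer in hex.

0xE1

1-indexed offset 8 is 0-indexed offset 7.
U+064B → 2-byte form D9 8B at offsets 0–1.
U+0079 → 1-byte form 79 at offsets 2–2.
U+CF72C → 4-byte form F3 8F 9C AC at offsets 3–6.
U+1105 → 3-byte form E1 84 85 at offsets 7–9.
Offset 7 falls in char 4's range; it's byte 1 of E1 84 85 = 0xE1.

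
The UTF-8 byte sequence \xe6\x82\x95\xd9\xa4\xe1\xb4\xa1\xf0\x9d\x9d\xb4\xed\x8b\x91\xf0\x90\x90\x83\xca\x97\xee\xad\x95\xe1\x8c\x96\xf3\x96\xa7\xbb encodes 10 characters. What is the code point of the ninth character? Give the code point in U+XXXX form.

U+1316

Offset 0: leading byte 0xE6 = 11100110 → 3-byte char #1 = E6 82 95.
Offset 3: leading byte 0xD9 = 11011001 → 2-byte char #2 = D9 A4.
Offset 5: leading byte 0xE1 = 11100001 → 3-byte char #3 = E1 B4 A1.
Offset 8: leading byte 0xF0 = 11110000 → 4-byte char #4 = F0 9D 9D B4.
Offset 12: leading byte 0xED = 11101101 → 3-byte char #5 = ED 8B 91.
Offset 15: leading byte 0xF0 = 11110000 → 4-byte char #6 = F0 90 90 83.
Offset 19: leading byte 0xCA = 11001010 → 2-byte char #7 = CA 97.
Offset 21: leading byte 0xEE = 11101110 → 3-byte char #8 = EE AD 95.
Offset 24: leading byte 0xE1 = 11100001 → 3-byte char #9 = E1 8C 96.
Leading byte 0xE1 = 11100001 matches 1110xxxx → 3-byte sequence.
Byte 1: 0xE1 = 11100001, payload 0001 (4 bits).
Byte 2: 0x8C = 10001100 (10xxxxxx ✓), payload 001100.
Byte 3: 0x96 = 10010110 (10xxxxxx ✓), payload 010110.
Concatenate: 0001001100010110 = 0x1316 (16 bits → U+1316).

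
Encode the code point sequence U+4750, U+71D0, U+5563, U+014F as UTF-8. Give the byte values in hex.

U+4750: 3-byte form → E4 9D 90.
U+71D0: 3-byte form → E7 87 90.
U+5563: 3-byte form → E5 95 A3.
U+014F: 2-byte form → C5 8F.
Concatenated (11 bytes): E4 9D 90 E7 87 90 E5 95 A3 C5 8F.

E4 9D 90 E7 87 90 E5 95 A3 C5 8F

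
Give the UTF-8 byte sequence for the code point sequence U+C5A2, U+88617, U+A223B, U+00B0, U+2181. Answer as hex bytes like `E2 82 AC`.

EC 96 A2 F2 88 98 97 F2 A2 88 BB C2 B0 E2 86 81

U+C5A2: 3-byte form → EC 96 A2.
U+88617: 4-byte form → F2 88 98 97.
U+A223B: 4-byte form → F2 A2 88 BB.
U+00B0: 2-byte form → C2 B0.
U+2181: 3-byte form → E2 86 81.
Concatenated (16 bytes): EC 96 A2 F2 88 98 97 F2 A2 88 BB C2 B0 E2 86 81.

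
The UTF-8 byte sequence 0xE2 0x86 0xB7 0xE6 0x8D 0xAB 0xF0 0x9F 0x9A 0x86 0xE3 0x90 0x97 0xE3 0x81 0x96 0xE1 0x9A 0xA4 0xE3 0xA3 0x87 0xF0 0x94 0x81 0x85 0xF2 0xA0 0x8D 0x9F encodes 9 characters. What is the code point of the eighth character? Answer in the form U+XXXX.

U+14045

Offset 0: leading byte 0xE2 = 11100010 → 3-byte char #1 = E2 86 B7.
Offset 3: leading byte 0xE6 = 11100110 → 3-byte char #2 = E6 8D AB.
Offset 6: leading byte 0xF0 = 11110000 → 4-byte char #3 = F0 9F 9A 86.
Offset 10: leading byte 0xE3 = 11100011 → 3-byte char #4 = E3 90 97.
Offset 13: leading byte 0xE3 = 11100011 → 3-byte char #5 = E3 81 96.
Offset 16: leading byte 0xE1 = 11100001 → 3-byte char #6 = E1 9A A4.
Offset 19: leading byte 0xE3 = 11100011 → 3-byte char #7 = E3 A3 87.
Offset 22: leading byte 0xF0 = 11110000 → 4-byte char #8 = F0 94 81 85.
Leading byte 0xF0 = 11110000 matches 11110xxx → 4-byte sequence.
Byte 1: 0xF0 = 11110000, payload 000 (3 bits).
Byte 2: 0x94 = 10010100 (10xxxxxx ✓), payload 010100.
Byte 3: 0x81 = 10000001 (10xxxxxx ✓), payload 000001.
Byte 4: 0x85 = 10000101 (10xxxxxx ✓), payload 000101.
Concatenate: 000010100000001000101 = 0x14045 (21 bits → U+14045).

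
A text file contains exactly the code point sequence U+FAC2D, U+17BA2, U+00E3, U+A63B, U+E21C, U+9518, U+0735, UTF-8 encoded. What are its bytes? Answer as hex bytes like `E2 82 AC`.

F3 BA B0 AD F0 97 AE A2 C3 A3 EA 98 BB EE 88 9C E9 94 98 DC B5

U+FAC2D: 4-byte form → F3 BA B0 AD.
U+17BA2: 4-byte form → F0 97 AE A2.
U+00E3: 2-byte form → C3 A3.
U+A63B: 3-byte form → EA 98 BB.
U+E21C: 3-byte form → EE 88 9C.
U+9518: 3-byte form → E9 94 98.
U+0735: 2-byte form → DC B5.
Concatenated (21 bytes): F3 BA B0 AD F0 97 AE A2 C3 A3 EA 98 BB EE 88 9C E9 94 98 DC B5.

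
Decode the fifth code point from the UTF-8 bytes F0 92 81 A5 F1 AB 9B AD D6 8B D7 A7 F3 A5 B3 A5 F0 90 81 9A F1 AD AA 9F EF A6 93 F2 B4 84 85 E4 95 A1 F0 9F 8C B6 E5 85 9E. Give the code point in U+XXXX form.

U+E5CE5

Offset 0: leading byte 0xF0 = 11110000 → 4-byte char #1 = F0 92 81 A5.
Offset 4: leading byte 0xF1 = 11110001 → 4-byte char #2 = F1 AB 9B AD.
Offset 8: leading byte 0xD6 = 11010110 → 2-byte char #3 = D6 8B.
Offset 10: leading byte 0xD7 = 11010111 → 2-byte char #4 = D7 A7.
Offset 12: leading byte 0xF3 = 11110011 → 4-byte char #5 = F3 A5 B3 A5.
Leading byte 0xF3 = 11110011 matches 11110xxx → 4-byte sequence.
Byte 1: 0xF3 = 11110011, payload 011 (3 bits).
Byte 2: 0xA5 = 10100101 (10xxxxxx ✓), payload 100101.
Byte 3: 0xB3 = 10110011 (10xxxxxx ✓), payload 110011.
Byte 4: 0xA5 = 10100101 (10xxxxxx ✓), payload 100101.
Concatenate: 011100101110011100101 = 0xE5CE5 (21 bits → U+E5CE5).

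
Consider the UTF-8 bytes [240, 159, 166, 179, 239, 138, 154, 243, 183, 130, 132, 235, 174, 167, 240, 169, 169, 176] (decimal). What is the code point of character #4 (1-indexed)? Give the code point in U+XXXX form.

U+BBA7

Offset 0: leading byte 0xF0 = 11110000 → 4-byte char #1 = F0 9F A6 B3.
Offset 4: leading byte 0xEF = 11101111 → 3-byte char #2 = EF 8A 9A.
Offset 7: leading byte 0xF3 = 11110011 → 4-byte char #3 = F3 B7 82 84.
Offset 11: leading byte 0xEB = 11101011 → 3-byte char #4 = EB AE A7.
Leading byte 0xEB = 11101011 matches 1110xxxx → 3-byte sequence.
Byte 1: 0xEB = 11101011, payload 1011 (4 bits).
Byte 2: 0xAE = 10101110 (10xxxxxx ✓), payload 101110.
Byte 3: 0xA7 = 10100111 (10xxxxxx ✓), payload 100111.
Concatenate: 1011101110100111 = 0xBBA7 (16 bits → U+BBA7).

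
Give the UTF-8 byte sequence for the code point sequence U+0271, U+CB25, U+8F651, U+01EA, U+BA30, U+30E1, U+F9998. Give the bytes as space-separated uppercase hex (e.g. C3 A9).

C9 B1 EC AC A5 F2 8F 99 91 C7 AA EB A8 B0 E3 83 A1 F3 B9 A6 98

U+0271: 2-byte form → C9 B1.
U+CB25: 3-byte form → EC AC A5.
U+8F651: 4-byte form → F2 8F 99 91.
U+01EA: 2-byte form → C7 AA.
U+BA30: 3-byte form → EB A8 B0.
U+30E1: 3-byte form → E3 83 A1.
U+F9998: 4-byte form → F3 B9 A6 98.
Concatenated (21 bytes): C9 B1 EC AC A5 F2 8F 99 91 C7 AA EB A8 B0 E3 83 A1 F3 B9 A6 98.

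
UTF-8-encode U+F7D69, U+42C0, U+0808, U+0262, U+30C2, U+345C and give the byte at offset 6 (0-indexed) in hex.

0x80

U+F7D69 → 4-byte form F3 B7 B5 A9 at offsets 0–3.
U+42C0 → 3-byte form E4 8B 80 at offsets 4–6.
Offset 6 falls in char 2's range; it's byte 3 of E4 8B 80 = 0x80.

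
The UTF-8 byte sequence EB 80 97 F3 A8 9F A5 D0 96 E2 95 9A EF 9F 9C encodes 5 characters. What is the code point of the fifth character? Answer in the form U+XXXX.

Offset 0: leading byte 0xEB = 11101011 → 3-byte char #1 = EB 80 97.
Offset 3: leading byte 0xF3 = 11110011 → 4-byte char #2 = F3 A8 9F A5.
Offset 7: leading byte 0xD0 = 11010000 → 2-byte char #3 = D0 96.
Offset 9: leading byte 0xE2 = 11100010 → 3-byte char #4 = E2 95 9A.
Offset 12: leading byte 0xEF = 11101111 → 3-byte char #5 = EF 9F 9C.
Leading byte 0xEF = 11101111 matches 1110xxxx → 3-byte sequence.
Byte 1: 0xEF = 11101111, payload 1111 (4 bits).
Byte 2: 0x9F = 10011111 (10xxxxxx ✓), payload 011111.
Byte 3: 0x9C = 10011100 (10xxxxxx ✓), payload 011100.
Concatenate: 1111011111011100 = 0xF7DC (16 bits → U+F7DC).

U+F7DC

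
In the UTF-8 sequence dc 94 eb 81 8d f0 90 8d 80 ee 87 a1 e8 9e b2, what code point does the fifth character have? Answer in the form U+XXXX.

U+87B2

Offset 0: leading byte 0xDC = 11011100 → 2-byte char #1 = DC 94.
Offset 2: leading byte 0xEB = 11101011 → 3-byte char #2 = EB 81 8D.
Offset 5: leading byte 0xF0 = 11110000 → 4-byte char #3 = F0 90 8D 80.
Offset 9: leading byte 0xEE = 11101110 → 3-byte char #4 = EE 87 A1.
Offset 12: leading byte 0xE8 = 11101000 → 3-byte char #5 = E8 9E B2.
Leading byte 0xE8 = 11101000 matches 1110xxxx → 3-byte sequence.
Byte 1: 0xE8 = 11101000, payload 1000 (4 bits).
Byte 2: 0x9E = 10011110 (10xxxxxx ✓), payload 011110.
Byte 3: 0xB2 = 10110010 (10xxxxxx ✓), payload 110010.
Concatenate: 1000011110110010 = 0x87B2 (16 bits → U+87B2).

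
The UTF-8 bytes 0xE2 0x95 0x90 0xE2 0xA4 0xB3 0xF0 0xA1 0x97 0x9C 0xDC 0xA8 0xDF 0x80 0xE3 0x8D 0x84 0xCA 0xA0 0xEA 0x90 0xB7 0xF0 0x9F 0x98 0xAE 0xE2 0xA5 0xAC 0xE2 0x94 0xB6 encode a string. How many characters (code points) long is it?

Byte at offset 0: 0xE2 = 11100010 → 3-byte char (#1). Advance 3.
Byte at offset 3: 0xE2 = 11100010 → 3-byte char (#2). Advance 3.
Byte at offset 6: 0xF0 = 11110000 → 4-byte char (#3). Advance 4.
Byte at offset 10: 0xDC = 11011100 → 2-byte char (#4). Advance 2.
Byte at offset 12: 0xDF = 11011111 → 2-byte char (#5). Advance 2.
Byte at offset 14: 0xE3 = 11100011 → 3-byte char (#6). Advance 3.
Byte at offset 17: 0xCA = 11001010 → 2-byte char (#7). Advance 2.
Byte at offset 19: 0xEA = 11101010 → 3-byte char (#8). Advance 3.
Byte at offset 22: 0xF0 = 11110000 → 4-byte char (#9). Advance 4.
Byte at offset 26: 0xE2 = 11100010 → 3-byte char (#10). Advance 3.
Byte at offset 29: 0xE2 = 11100010 → 3-byte char (#11). Advance 3.
Reached end at offset 32 after 11 code points.

11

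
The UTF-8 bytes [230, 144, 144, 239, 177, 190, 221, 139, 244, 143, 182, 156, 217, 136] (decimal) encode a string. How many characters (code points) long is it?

5

Byte at offset 0: 0xE6 = 11100110 → 3-byte char (#1). Advance 3.
Byte at offset 3: 0xEF = 11101111 → 3-byte char (#2). Advance 3.
Byte at offset 6: 0xDD = 11011101 → 2-byte char (#3). Advance 2.
Byte at offset 8: 0xF4 = 11110100 → 4-byte char (#4). Advance 4.
Byte at offset 12: 0xD9 = 11011001 → 2-byte char (#5). Advance 2.
Reached end at offset 14 after 5 code points.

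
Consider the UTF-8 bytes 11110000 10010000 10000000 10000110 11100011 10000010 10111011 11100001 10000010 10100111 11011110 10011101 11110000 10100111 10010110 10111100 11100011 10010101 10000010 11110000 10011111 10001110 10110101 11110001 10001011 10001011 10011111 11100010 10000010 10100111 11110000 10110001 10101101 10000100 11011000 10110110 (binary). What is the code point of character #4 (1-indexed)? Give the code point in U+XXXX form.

U+079D

Offset 0: leading byte 0xF0 = 11110000 → 4-byte char #1 = F0 90 80 86.
Offset 4: leading byte 0xE3 = 11100011 → 3-byte char #2 = E3 82 BB.
Offset 7: leading byte 0xE1 = 11100001 → 3-byte char #3 = E1 82 A7.
Offset 10: leading byte 0xDE = 11011110 → 2-byte char #4 = DE 9D.
Leading byte 0xDE = 11011110 matches 110xxxxx → 2-byte sequence.
Byte 1: 0xDE = 11011110, payload 11110 (5 bits).
Byte 2: 0x9D = 10011101 (10xxxxxx ✓), payload 011101.
Concatenate: 11110011101 = 0x79D (11 bits → U+079D).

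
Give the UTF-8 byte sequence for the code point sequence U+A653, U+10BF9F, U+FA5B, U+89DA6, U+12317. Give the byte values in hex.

EA 99 93 F4 8B BE 9F EF A9 9B F2 89 B6 A6 F0 92 8C 97

U+A653: 3-byte form → EA 99 93.
U+10BF9F: 4-byte form → F4 8B BE 9F.
U+FA5B: 3-byte form → EF A9 9B.
U+89DA6: 4-byte form → F2 89 B6 A6.
U+12317: 4-byte form → F0 92 8C 97.
Concatenated (18 bytes): EA 99 93 F4 8B BE 9F EF A9 9B F2 89 B6 A6 F0 92 8C 97.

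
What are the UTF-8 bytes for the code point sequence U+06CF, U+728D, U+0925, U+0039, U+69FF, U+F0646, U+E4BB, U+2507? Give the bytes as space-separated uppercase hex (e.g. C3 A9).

DB 8F E7 8A 8D E0 A4 A5 39 E6 A7 BF F3 B0 99 86 EE 92 BB E2 94 87

U+06CF: 2-byte form → DB 8F.
U+728D: 3-byte form → E7 8A 8D.
U+0925: 3-byte form → E0 A4 A5.
U+0039: 1-byte form → 39.
U+69FF: 3-byte form → E6 A7 BF.
U+F0646: 4-byte form → F3 B0 99 86.
U+E4BB: 3-byte form → EE 92 BB.
U+2507: 3-byte form → E2 94 87.
Concatenated (22 bytes): DB 8F E7 8A 8D E0 A4 A5 39 E6 A7 BF F3 B0 99 86 EE 92 BB E2 94 87.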